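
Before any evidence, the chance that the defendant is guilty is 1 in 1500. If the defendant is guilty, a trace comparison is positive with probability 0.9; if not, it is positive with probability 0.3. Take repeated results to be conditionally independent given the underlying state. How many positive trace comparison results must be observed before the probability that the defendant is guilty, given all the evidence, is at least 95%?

Prior odds: (1/1500) ÷ (1499/1500) = 1/1499.
Likelihood ratio of a positive = 0.9/0.3 = 3.
Target odds: 0.95 ÷ 0.05 = 19.
Require 3ⁿ ≥ 19 ÷ (1/1499) = 28481.
3⁹ = 19683 falls short of 28481 but 3¹⁰ = 59049 reaches it, so n = 10.

10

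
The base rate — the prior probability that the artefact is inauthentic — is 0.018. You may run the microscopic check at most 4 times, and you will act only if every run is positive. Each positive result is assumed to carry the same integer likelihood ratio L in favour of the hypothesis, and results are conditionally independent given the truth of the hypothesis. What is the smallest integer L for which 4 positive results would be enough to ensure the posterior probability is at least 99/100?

9

Prior odds = 0.018/0.982 = 9/491.
Target odds = 0.99/0.01 = 99.
Need L⁴ ≥ 99 ÷ (9/491) = 5401.
8⁴ = 4096 < 5401 ≤ 6561 = 9⁴, so L = 9.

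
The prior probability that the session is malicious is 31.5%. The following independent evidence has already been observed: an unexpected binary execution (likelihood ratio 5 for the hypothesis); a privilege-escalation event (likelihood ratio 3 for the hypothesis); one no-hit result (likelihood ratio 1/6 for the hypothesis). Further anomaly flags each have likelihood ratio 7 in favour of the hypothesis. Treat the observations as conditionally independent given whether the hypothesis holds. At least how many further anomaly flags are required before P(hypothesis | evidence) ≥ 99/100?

Prior odds = 0.315/0.685 = 63/137.
Combined Bayes factor of the evidence already in hand = 5 × 3 × (1/6) = 2.5.
Odds after that evidence = (63/137) × 2.5 = 315/274.
Target odds = 0.99/0.01 = 99.
Need 7ⁿ ≥ 99 ÷ (315/274) = 3014/35.
7² = 49 falls short of 3014/35 but 7³ = 343 reaches it, so n = 3.

3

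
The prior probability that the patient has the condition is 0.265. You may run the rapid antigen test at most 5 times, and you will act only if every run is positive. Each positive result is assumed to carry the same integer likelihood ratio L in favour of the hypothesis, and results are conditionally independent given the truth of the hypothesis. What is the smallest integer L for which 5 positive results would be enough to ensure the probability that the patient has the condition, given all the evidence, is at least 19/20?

Prior odds = 0.265/0.735 = 53/147.
Target odds = 0.95/0.05 = 19.
Need L⁵ ≥ 19 ÷ (53/147) = 2793/53.
2⁵ = 32 < 2793/53 ≤ 243 = 3⁵, so L = 3.

3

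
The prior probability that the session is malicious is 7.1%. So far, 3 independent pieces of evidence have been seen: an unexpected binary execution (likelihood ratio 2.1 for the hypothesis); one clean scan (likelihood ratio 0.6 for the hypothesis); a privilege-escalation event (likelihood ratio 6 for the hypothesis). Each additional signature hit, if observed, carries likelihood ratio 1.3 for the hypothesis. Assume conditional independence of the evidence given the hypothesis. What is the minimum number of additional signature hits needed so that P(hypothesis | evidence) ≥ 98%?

17

Prior odds = 0.071/0.929 = 71/929.
Combined Bayes factor of the evidence already in hand = 2.1 × 0.6 × 6 = 7.56.
Odds after that evidence = (71/929) × 7.56 = 13419/23225.
Target odds = 0.98/0.02 = 49.
Need 1.3ⁿ ≥ 49 ÷ (13419/23225) = 162575/1917.
1.3¹⁶ ≈66.5417 falls short of 162575/1917 but 1.3¹⁷ ≈86.5042 reaches it, so n = 17.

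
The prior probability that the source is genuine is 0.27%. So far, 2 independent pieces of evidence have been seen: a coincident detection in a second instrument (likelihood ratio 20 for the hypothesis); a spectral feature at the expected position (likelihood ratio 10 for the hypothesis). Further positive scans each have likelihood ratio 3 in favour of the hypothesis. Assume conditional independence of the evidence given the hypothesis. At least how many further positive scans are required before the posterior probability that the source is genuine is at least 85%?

3

Prior odds = 0.0027/0.9973 = 27/9973.
Combined Bayes factor of the evidence already in hand = 20 × 10 = 200.
Odds after that evidence = (27/9973) × 200 = 5400/9973.
Target odds = 0.85/0.15 = 17/3.
Need 3ⁿ ≥ 17/3 ÷ (5400/9973) = 169541/16200.
3² = 9 falls short of 169541/16200 but 3³ = 27 reaches it, so n = 3.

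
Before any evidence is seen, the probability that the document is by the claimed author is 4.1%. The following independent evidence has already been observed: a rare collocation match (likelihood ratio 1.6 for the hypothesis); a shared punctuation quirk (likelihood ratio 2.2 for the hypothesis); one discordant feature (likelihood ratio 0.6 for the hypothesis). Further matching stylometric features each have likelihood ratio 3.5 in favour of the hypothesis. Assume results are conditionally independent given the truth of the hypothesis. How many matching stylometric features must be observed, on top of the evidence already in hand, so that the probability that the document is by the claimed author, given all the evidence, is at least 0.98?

6

Prior odds = 0.041/0.959 = 41/959.
Combined Bayes factor of the evidence already in hand = 1.6 × 2.2 × 0.6 = 2.112.
Odds after that evidence = (41/959) × 2.112 = 10824/119875.
Target odds = 0.98/0.02 = 49.
Need 3.5ⁿ ≥ 49 ÷ (10824/119875) = 5873875/10824.
3.5⁵ = 525.21875 falls short of 5873875/10824 but 3.5⁶ = 1838.265625 reaches it, so n = 6.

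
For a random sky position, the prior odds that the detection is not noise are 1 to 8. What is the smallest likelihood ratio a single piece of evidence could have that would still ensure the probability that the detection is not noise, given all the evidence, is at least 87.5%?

56

Prior odds = 0.125.
Target odds = 0.875/0.125 = 7.
Required Bayes factor = 7 ÷ 0.125 = 56.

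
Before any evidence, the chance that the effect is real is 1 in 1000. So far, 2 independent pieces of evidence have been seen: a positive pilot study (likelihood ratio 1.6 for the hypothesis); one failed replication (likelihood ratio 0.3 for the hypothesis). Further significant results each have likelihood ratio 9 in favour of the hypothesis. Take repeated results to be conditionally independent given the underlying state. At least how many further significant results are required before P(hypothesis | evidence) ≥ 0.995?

Prior odds = 0.001/0.999 = 1/999.
Combined Bayes factor of the evidence already in hand = 1.6 × 0.3 = 0.48.
Odds after that evidence = (1/999) × 0.48 = 4/8325.
Target odds = 0.995/0.005 = 199.
Need 9ⁿ ≥ 199 ÷ (4/8325) = 414168.75.
9⁵ = 59049 falls short of 414168.75 but 9⁶ = 531441 reaches it, so n = 6.

6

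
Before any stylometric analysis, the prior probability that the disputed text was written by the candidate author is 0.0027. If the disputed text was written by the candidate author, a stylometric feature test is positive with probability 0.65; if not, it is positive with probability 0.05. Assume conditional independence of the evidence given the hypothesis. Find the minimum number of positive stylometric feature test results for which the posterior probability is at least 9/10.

4

Prior odds: 0.0027 ÷ 0.9973 = 27/9973.
Likelihood ratio of a positive = 0.65/0.05 = 13.
Target posterior odds = 0.9/0.1 = 9.
Need (27/9973) × 13ⁿ ≥ 9, i.e. 13ⁿ ≥ 9973/3.
13³ = 2197 falls short of 9973/3 but 13⁴ = 28561 reaches it, so n = 4.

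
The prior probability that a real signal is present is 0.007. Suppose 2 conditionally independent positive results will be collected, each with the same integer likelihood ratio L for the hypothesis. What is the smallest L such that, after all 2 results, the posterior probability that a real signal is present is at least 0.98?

Prior odds = 0.007/0.993 = 7/993.
Target odds = 0.98/0.02 = 49.
Need L² ≥ 49 ÷ (7/993) = 6951.
83² = 6889 < 6951 ≤ 7056 = 84², so L = 84.

84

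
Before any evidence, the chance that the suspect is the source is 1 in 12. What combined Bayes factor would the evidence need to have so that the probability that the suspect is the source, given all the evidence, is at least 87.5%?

77

Prior odds = (1/12)/(11/12) = 1/11.
Target odds = 0.875/0.125 = 7.
Required Bayes factor = 7 ÷ (1/11) = 77.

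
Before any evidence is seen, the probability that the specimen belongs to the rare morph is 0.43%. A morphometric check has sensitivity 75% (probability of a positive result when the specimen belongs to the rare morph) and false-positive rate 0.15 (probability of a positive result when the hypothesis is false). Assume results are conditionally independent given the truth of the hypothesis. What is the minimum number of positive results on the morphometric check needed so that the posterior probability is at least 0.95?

6

Prior odds = 0.0043/0.9957 = 43/9957.
Likelihood ratio of a positive result = 0.75/0.15 = 5.
Target posterior odds = 0.95/0.05 = 19.
Need (43/9957) × 5ⁿ ≥ 19, i.e. 5ⁿ ≥ 189183/43.
5⁵ = 3125 falls short of 189183/43 but 5⁶ = 15625 reaches it, so n = 6.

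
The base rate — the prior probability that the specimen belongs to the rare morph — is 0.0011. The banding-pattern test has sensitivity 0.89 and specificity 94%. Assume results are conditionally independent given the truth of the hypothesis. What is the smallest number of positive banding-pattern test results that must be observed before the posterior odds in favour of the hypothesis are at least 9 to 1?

Prior odds = 0.0011/0.9989 = 11/9989.
False-positive rate = 1 − 0.94 = 0.06; likelihood ratio of a positive = 0.89/0.06 = 89/6.
Target odds = 9.
Need (11/9989) × (89/6)ⁿ ≥ 9, i.e. (89/6)ⁿ ≥ 89901/11.
(89/6)³ = 704969/216 falls short of 89901/11 but (89/6)⁴ = 62742241/1296 reaches it, so n = 4.

4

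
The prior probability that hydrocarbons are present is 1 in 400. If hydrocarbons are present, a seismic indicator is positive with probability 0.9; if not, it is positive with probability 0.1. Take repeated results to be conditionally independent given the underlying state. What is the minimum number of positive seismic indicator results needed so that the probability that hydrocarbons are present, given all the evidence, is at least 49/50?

5

Prior odds = 0.0025/0.9975 = 1/399.
Likelihood ratio of a positive = 0.9/0.1 = 9.
Target odds: 0.98 ÷ 0.02 = 49.
Need (1/399) × 9ⁿ ≥ 49, i.e. 9ⁿ ≥ 19551.
9⁴ = 6561 falls short of 19551 but 9⁵ = 59049 reaches it, so n = 5.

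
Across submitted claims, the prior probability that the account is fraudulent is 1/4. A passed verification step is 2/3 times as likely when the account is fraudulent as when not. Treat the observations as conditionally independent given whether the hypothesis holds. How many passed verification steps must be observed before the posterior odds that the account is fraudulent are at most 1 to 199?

Prior odds = 0.25/0.75 = 1/3.
Likelihood ratio per passed verification step = 2/3.
Target odds = 1/199.
Require (2/3)ⁿ ≤ 1/199 ÷ (1/3) = 3/199.
(2/3)¹⁰ = 1024/59049 is still above 3/199 but (2/3)¹¹ = 2048/177147 is at or below it, so n = 11.

11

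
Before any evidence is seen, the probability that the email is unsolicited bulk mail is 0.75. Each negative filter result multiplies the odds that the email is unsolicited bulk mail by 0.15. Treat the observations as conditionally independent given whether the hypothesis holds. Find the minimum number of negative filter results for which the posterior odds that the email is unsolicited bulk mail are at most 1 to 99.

4

Prior odds = 0.75/0.25 = 3.
Likelihood ratio per negative filter result = 0.15.
Target odds = 1/99.
Require 0.15ⁿ ≤ 1/99 ÷ 3 = 1/297.
0.15³ = 0.003375 is still above 1/297 but 0.15⁴ = 81/160000 is at or below it, so n = 4.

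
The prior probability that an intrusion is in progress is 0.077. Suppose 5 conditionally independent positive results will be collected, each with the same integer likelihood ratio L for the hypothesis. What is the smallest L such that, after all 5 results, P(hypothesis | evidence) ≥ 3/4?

Prior odds = 0.077/0.923 = 77/923.
Target odds = 0.75/0.25 = 3.
Need L⁵ ≥ 3 ÷ (77/923) = 2769/77.
2⁵ = 32 < 2769/77 ≤ 243 = 3⁵, so L = 3.

3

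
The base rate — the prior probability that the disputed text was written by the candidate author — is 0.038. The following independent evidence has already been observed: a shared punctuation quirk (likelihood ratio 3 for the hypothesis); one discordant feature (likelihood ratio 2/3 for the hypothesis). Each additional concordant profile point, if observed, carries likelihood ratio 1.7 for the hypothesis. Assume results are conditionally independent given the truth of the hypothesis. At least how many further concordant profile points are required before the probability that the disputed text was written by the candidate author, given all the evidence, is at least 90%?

9

Prior odds = 0.038/0.962 = 19/481.
Combined Bayes factor of the evidence already in hand = 3 × (2/3) = 2.
Odds after that evidence = (19/481) × 2 = 38/481.
Target odds = 0.9/0.1 = 9.
Need 1.7ⁿ ≥ 9 ÷ (38/481) = 4329/38.
1.7⁸ ≈69.7576 falls short of 4329/38 but 1.7⁹ ≈118.588 reaches it, so n = 9.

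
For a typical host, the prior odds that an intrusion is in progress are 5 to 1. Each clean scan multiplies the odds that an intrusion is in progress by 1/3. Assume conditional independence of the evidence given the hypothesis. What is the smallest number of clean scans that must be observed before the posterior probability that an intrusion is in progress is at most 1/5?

Prior odds = 5.
Likelihood ratio per clean scan = 1/3.
Target odds: 0.2 ÷ 0.8 = 0.25.
Require (1/3)ⁿ ≤ 0.25 ÷ 5 = 0.05.
(1/3)² = 1/9 is still above 0.05 but (1/3)³ = 1/27 is at or below it, so n = 3.

3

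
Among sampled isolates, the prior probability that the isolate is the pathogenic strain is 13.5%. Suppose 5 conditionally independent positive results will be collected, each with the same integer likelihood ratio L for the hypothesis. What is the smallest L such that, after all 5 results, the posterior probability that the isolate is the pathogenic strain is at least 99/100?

4

Prior odds = 0.135/0.865 = 27/173.
Target odds = 0.99/0.01 = 99.
Need L⁵ ≥ 99 ÷ (27/173) = 1903/3.
3⁵ = 243 < 1903/3 ≤ 1024 = 4⁵, so L = 4.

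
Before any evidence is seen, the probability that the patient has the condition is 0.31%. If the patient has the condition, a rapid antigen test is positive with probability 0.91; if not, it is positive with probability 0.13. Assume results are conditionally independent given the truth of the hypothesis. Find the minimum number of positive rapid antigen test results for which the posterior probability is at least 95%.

Prior odds: 0.0031 ÷ 0.9969 = 31/9969.
Likelihood ratio of a positive = 0.91/0.13 = 7.
Target posterior odds = 0.95/0.05 = 19.
Need (31/9969) × 7ⁿ ≥ 19, i.e. 7ⁿ ≥ 189411/31.
7⁴ = 2401 falls short of 189411/31 but 7⁵ = 16807 reaches it, so n = 5.

5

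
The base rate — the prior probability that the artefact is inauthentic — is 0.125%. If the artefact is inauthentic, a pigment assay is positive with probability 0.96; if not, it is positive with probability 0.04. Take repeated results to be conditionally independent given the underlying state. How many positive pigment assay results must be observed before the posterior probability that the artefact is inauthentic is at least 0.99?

Prior odds = 0.00125/0.99875 = 1/799.
Likelihood ratio of a positive = 0.96/0.04 = 24.
Target posterior odds = 0.99/0.01 = 99.
Require 24ⁿ ≥ 99 ÷ (1/799) = 79101.
24³ = 13824 falls short of 79101 but 24⁴ = 331776 reaches it, so n = 4.

4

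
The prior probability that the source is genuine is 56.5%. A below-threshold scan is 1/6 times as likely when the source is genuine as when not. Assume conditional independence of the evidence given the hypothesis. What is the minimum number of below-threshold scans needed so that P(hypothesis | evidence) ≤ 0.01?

3

Prior odds = 0.565/0.435 = 113/87.
Likelihood ratio per below-threshold scan = 1/6.
Target posterior odds = 0.01/0.99 = 1/99.
Require (1/6)ⁿ ≤ 1/99 ÷ (113/87) = 29/3729.
(1/6)² = 1/36 is still above 29/3729 but (1/6)³ = 1/216 is at or below it, so n = 3.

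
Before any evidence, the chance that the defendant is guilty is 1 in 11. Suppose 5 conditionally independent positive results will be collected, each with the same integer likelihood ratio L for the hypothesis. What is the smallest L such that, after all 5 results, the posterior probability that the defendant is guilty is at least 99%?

4

Prior odds = (1/11)/(10/11) = 0.1.
Target odds = 0.99/0.01 = 99.
Need L⁵ ≥ 99 ÷ 0.1 = 990.
3⁵ = 243 < 990 ≤ 1024 = 4⁵, so L = 4.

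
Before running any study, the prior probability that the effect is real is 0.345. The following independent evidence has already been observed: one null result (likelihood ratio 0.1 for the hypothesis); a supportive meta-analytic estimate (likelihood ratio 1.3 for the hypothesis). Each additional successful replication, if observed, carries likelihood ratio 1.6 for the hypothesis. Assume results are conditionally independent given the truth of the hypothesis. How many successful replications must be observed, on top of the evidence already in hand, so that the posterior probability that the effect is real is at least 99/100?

16

Prior odds = 0.345/0.655 = 69/131.
Combined Bayes factor of the evidence already in hand = 0.1 × 1.3 = 0.13.
Odds after that evidence = (69/131) × 0.13 = 897/13100.
Target odds = 0.99/0.01 = 99.
Need 1.6ⁿ ≥ 99 ÷ (897/13100) = 432300/299.
1.6¹⁵ ≈1152.92 falls short of 432300/299 but 1.6¹⁶ ≈1844.67 reaches it, so n = 16.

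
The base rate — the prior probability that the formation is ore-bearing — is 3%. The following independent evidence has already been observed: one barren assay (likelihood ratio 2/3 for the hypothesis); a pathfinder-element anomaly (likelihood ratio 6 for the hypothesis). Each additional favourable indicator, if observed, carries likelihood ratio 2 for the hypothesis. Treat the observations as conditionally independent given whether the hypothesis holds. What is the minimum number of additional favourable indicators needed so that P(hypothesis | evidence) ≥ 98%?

Prior odds = 0.03/0.97 = 3/97.
Combined Bayes factor of the evidence already in hand = (2/3) × 6 = 4.
Odds after that evidence = (3/97) × 4 = 12/97.
Target odds = 0.98/0.02 = 49.
Need 2ⁿ ≥ 49 ÷ (12/97) = 4753/12.
2⁸ = 256 falls short of 4753/12 but 2⁹ = 512 reaches it, so n = 9.

9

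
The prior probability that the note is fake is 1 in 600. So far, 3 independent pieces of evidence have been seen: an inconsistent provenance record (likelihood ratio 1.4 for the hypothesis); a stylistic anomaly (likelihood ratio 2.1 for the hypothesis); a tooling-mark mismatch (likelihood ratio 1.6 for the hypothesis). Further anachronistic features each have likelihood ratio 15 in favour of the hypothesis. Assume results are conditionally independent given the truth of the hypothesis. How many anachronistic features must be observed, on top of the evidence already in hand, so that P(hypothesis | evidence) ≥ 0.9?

Prior odds = (1/600)/(599/600) = 1/599.
Combined Bayes factor of the evidence already in hand = 1.4 × 2.1 × 1.6 = 4.704.
Odds after that evidence = (1/599) × 4.704 = 588/74875.
Target odds = 0.9/0.1 = 9.
Need 15ⁿ ≥ 9 ÷ (588/74875) = 224625/196.
15² = 225 falls short of 224625/196 but 15³ = 3375 reaches it, so n = 3.

3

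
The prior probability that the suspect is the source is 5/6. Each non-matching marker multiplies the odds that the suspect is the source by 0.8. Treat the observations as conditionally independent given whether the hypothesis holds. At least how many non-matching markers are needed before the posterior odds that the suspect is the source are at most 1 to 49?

Prior odds = (5/6)/(1/6) = 5.
Likelihood ratio per non-matching marker = 0.8.
Target odds = 1/49.
Require 0.8ⁿ ≤ 1/49 ÷ 5 = 1/245.
0.8²⁴ ≈0.00472237 is still above 1/245 but 0.8²⁵ ≈0.00377789 is at or below it, so n = 25.

25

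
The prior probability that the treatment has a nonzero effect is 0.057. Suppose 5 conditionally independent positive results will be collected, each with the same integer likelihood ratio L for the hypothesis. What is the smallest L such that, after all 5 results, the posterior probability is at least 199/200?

Prior odds = 0.057/0.943 = 57/943.
Target odds = 0.995/0.005 = 199.
Need L⁵ ≥ 199 ÷ (57/943) = 187657/57.
5⁵ = 3125 < 187657/57 ≤ 7776 = 6⁵, so L = 6.

6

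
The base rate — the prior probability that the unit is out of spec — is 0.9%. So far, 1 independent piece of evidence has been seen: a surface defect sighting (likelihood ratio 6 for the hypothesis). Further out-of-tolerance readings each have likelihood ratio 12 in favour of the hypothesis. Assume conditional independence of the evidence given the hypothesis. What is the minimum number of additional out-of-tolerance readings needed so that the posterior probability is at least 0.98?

3

Prior odds = 0.009/0.991 = 9/991.
Bayes factor of the evidence already in hand = 6.
Odds after that evidence = (9/991) × 6 = 54/991.
Target odds = 0.98/0.02 = 49.
Need 12ⁿ ≥ 49 ÷ (54/991) = 48559/54.
12² = 144 falls short of 48559/54 but 12³ = 1728 reaches it, so n = 3.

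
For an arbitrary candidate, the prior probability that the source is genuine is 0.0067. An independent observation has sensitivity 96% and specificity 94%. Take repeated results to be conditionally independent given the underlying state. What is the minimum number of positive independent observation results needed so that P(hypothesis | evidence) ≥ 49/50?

Prior odds = 0.0067/0.9933 = 67/9933.
False-positive rate = 1 − 0.94 = 0.06; likelihood ratio of a positive = 0.96/0.06 = 16.
Target posterior odds = 0.98/0.02 = 49.
Need (67/9933) × 16ⁿ ≥ 49, i.e. 16ⁿ ≥ 486717/67.
16³ = 4096 falls short of 486717/67 but 16⁴ = 65536 reaches it, so n = 4.

4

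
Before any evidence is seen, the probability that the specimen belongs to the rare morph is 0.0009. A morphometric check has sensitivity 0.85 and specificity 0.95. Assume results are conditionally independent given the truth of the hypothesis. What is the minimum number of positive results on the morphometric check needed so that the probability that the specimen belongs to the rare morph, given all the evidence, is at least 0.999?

Prior odds = 0.0009/0.9991 = 9/9991.
False-positive rate = 1 − 0.95 = 0.05; likelihood ratio of a positive = 0.85/0.05 = 17.
Target odds: 0.999 ÷ 0.001 = 999.
Need (9/9991) × 17ⁿ ≥ 999, i.e. 17ⁿ ≥ 1109001.
17⁴ = 83521 falls short of 1109001 but 17⁵ = 1419857 reaches it, so n = 5.

5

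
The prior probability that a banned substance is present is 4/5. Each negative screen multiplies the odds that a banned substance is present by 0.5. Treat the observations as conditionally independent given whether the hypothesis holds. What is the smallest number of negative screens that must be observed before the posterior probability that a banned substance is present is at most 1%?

Prior odds = 0.8/0.2 = 4.
Likelihood ratio per negative screen = 0.5.
Target posterior odds = 0.01/0.99 = 1/99.
Need 4 × 0.5ⁿ ≤ 1/99, i.e. 0.5ⁿ ≤ 1/396.
0.5⁸ = 0.00390625 is still above 1/396 but 0.5⁹ = 0.001953125 is at or below it, so n = 9.

9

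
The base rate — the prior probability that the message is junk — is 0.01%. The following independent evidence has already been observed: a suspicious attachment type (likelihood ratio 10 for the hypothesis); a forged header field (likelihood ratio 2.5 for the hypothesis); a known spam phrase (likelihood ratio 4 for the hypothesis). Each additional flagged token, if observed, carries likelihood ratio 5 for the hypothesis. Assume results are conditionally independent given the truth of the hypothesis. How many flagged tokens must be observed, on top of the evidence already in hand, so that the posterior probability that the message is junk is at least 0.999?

8

Prior odds = 0.0001/0.9999 = 1/9999.
Combined Bayes factor of the evidence already in hand = 10 × 2.5 × 4 = 100.
Odds after that evidence = (1/9999) × 100 = 100/9999.
Target odds = 0.999/0.001 = 999.
Need 5ⁿ ≥ 999 ÷ (100/9999) = 99890.01.
5⁷ = 78125 falls short of 99890.01 but 5⁸ = 390625 reaches it, so n = 8.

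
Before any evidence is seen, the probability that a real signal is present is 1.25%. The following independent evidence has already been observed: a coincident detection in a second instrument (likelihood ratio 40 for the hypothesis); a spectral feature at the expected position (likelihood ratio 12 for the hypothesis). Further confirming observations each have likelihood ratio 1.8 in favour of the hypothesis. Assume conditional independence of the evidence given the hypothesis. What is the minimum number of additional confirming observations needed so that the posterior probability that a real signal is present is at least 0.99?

Prior odds = 0.0125/0.9875 = 1/79.
Combined Bayes factor of the evidence already in hand = 40 × 12 = 480.
Odds after that evidence = (1/79) × 480 = 480/79.
Target odds = 0.99/0.01 = 99.
Need 1.8ⁿ ≥ 99 ÷ (480/79) = 16.29375.
1.8⁴ = 10.4976 falls short of 16.29375 but 1.8⁵ = 18.89568 reaches it, so n = 5.

5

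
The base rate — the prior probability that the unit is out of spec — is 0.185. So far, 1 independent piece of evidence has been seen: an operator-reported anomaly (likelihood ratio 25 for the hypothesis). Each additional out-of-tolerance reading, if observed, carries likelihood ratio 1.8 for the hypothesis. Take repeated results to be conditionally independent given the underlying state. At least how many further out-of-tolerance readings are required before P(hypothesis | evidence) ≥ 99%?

5

Prior odds = 0.185/0.815 = 37/163.
Bayes factor of the evidence already in hand = 25.
Odds after that evidence = (37/163) × 25 = 925/163.
Target odds = 0.99/0.01 = 99.
Need 1.8ⁿ ≥ 99 ÷ (925/163) = 16137/925.
1.8⁴ = 10.4976 falls short of 16137/925 but 1.8⁵ = 18.89568 reaches it, so n = 5.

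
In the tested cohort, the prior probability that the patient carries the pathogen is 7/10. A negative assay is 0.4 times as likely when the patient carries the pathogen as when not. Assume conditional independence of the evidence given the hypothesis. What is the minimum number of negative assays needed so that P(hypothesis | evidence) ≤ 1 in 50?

Prior odds = 0.7/0.3 = 7/3.
Likelihood ratio per negative assay = 0.4.
Target posterior odds = 0.02/0.98 = 1/49.
Need (7/3) × 0.4ⁿ ≤ 1/49, i.e. 0.4ⁿ ≤ 3/343.
0.4⁵ = 0.01024 is still above 3/343 but 0.4⁶ = 64/15625 is at or below it, so n = 6.

6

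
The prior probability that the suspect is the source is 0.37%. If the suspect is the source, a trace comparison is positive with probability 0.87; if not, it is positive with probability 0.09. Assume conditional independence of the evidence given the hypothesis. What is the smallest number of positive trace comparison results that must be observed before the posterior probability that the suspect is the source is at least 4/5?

Prior odds: 0.0037 ÷ 0.9963 = 37/9963.
Likelihood ratio of a positive = 0.87/0.09 = 29/3.
Target odds: 0.8 ÷ 0.2 = 4.
Require (29/3)ⁿ ≥ 4 ÷ (37/9963) = 39852/37.
(29/3)³ = 24389/27 falls short of 39852/37 but (29/3)⁴ = 707281/81 reaches it, so n = 4.

4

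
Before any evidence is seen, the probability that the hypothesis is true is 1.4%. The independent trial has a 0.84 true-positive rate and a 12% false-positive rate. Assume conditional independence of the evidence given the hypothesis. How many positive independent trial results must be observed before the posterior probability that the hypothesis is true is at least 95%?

Prior odds = 0.014/0.986 = 7/493.
Likelihood ratio of a positive result = 0.84/0.12 = 7.
Target odds: 0.95 ÷ 0.05 = 19.
Need (7/493) × 7ⁿ ≥ 19, i.e. 7ⁿ ≥ 9367/7.
7³ = 343 falls short of 9367/7 but 7⁴ = 2401 reaches it, so n = 4.

4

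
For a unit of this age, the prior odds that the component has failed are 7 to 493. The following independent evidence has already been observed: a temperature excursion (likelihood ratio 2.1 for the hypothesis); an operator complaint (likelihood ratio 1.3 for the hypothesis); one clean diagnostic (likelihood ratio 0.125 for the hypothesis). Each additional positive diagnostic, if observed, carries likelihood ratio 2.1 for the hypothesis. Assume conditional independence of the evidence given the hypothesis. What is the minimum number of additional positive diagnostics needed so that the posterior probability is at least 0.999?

17

Prior odds = 7/493.
Combined Bayes factor of the evidence already in hand = 2.1 × 1.3 × 0.125 = 0.34125.
Odds after that evidence = (7/493) × 0.34125 = 1911/394400.
Target odds = 0.999/0.001 = 999.
Need 2.1ⁿ ≥ 999 ÷ (1911/394400) = 131335200/637.
2.1¹⁶ ≈143057 falls short of 131335200/637 but 2.1¹⁷ ≈300419 reaches it, so n = 17.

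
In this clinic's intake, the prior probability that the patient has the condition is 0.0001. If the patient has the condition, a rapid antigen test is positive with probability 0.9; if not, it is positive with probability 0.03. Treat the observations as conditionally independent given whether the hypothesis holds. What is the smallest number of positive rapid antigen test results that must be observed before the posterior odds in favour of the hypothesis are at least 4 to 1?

4

Prior odds: 0.0001 ÷ 0.9999 = 1/9999.
Likelihood ratio of a positive = 0.9/0.03 = 30.
Target odds = 4.
Require 30ⁿ ≥ 4 ÷ (1/9999) = 39996.
30³ = 27000 falls short of 39996 but 30⁴ = 810000 reaches it, so n = 4.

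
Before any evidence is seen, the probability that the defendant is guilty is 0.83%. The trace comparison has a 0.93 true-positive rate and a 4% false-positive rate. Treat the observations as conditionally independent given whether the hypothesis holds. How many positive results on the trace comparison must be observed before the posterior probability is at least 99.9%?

Prior odds = 0.0083/0.9917 = 83/9917.
Likelihood ratio of a positive result = 0.93/0.04 = 23.25.
Target odds: 0.999 ÷ 0.001 = 999.
Require 23.25ⁿ ≥ 999 ÷ (83/9917) = 9907083/83.
23.25³ = 804357/64 falls short of 9907083/83 but 23.25⁴ = 74805201/256 reaches it, so n = 4.

4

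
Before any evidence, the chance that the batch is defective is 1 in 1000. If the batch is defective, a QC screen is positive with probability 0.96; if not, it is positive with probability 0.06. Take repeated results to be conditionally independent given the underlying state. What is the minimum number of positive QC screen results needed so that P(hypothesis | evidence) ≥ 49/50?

4

Prior odds: 0.001 ÷ 0.999 = 1/999.
Likelihood ratio of a positive = 0.96/0.06 = 16.
Target odds: 0.98 ÷ 0.02 = 49.
Require 16ⁿ ≥ 49 ÷ (1/999) = 48951.
16³ = 4096 falls short of 48951 but 16⁴ = 65536 reaches it, so n = 4.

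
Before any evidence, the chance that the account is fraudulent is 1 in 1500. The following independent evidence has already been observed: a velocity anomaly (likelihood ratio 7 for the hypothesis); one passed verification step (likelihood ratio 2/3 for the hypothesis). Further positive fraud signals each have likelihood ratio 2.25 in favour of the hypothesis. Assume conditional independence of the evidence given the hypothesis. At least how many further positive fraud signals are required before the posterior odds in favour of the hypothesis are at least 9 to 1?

Prior odds = (1/1500)/(1499/1500) = 1/1499.
Combined Bayes factor of the evidence already in hand = 7 × (2/3) = 14/3.
Odds after that evidence = (1/1499) × 14/3 = 14/4497.
Target odds = 9.
Need 2.25ⁿ ≥ 9 ÷ (14/4497) = 40473/14.
2.25⁹ = 387420489/262144 falls short of 40473/14 but 2.25¹⁰ ≈3325.26 reaches it, so n = 10.

10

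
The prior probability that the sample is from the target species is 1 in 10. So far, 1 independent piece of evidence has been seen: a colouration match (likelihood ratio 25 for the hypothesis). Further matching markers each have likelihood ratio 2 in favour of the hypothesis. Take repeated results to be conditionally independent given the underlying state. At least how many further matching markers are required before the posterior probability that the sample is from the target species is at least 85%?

2

Prior odds = 0.1/0.9 = 1/9.
Bayes factor of the evidence already in hand = 25.
Odds after that evidence = (1/9) × 25 = 25/9.
Target odds = 0.85/0.15 = 17/3.
Need 2ⁿ ≥ 17/3 ÷ (25/9) = 2.04.
2¹ = 2 falls short of 2.04 but 2² = 4 reaches it, so n = 2.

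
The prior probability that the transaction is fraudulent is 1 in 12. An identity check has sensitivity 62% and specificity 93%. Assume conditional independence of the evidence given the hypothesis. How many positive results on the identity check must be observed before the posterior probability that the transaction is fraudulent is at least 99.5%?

4

Prior odds: (1/12) ÷ (11/12) = 1/11.
False-positive rate = 1 − 0.93 = 0.07; likelihood ratio of a positive = 0.62/0.07 = 62/7.
Target posterior odds = 0.995/0.005 = 199.
Require (62/7)ⁿ ≥ 199 ÷ (1/11) = 2189.
(62/7)³ = 238328/343 falls short of 2189 but (62/7)⁴ = 14776336/2401 reaches it, so n = 4.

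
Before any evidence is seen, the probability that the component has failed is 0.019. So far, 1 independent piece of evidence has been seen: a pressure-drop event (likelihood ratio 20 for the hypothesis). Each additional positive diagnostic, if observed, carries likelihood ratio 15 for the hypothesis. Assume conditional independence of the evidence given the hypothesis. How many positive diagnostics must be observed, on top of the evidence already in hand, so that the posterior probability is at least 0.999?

3

Prior odds = 0.019/0.981 = 19/981.
Bayes factor of the evidence already in hand = 20.
Odds after that evidence = (19/981) × 20 = 380/981.
Target odds = 0.999/0.001 = 999.
Need 15ⁿ ≥ 999 ÷ (380/981) = 980019/380.
15² = 225 falls short of 980019/380 but 15³ = 3375 reaches it, so n = 3.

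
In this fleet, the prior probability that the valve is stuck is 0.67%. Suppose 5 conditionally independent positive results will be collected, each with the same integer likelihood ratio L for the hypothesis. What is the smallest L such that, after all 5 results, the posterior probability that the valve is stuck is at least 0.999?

Prior odds = 0.0067/0.9933 = 67/9933.
Target odds = 0.999/0.001 = 999.
Need L⁵ ≥ 999 ÷ (67/9933) = 9923067/67.
10⁵ = 100000 < 9923067/67 ≤ 161051 = 11⁵, so L = 11.

11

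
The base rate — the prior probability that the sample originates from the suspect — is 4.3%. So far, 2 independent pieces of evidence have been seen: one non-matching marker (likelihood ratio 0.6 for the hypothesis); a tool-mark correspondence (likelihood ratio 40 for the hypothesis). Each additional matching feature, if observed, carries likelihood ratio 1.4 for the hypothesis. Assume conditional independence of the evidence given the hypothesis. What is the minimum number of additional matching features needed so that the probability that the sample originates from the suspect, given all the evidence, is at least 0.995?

16

Prior odds = 0.043/0.957 = 43/957.
Combined Bayes factor of the evidence already in hand = 0.6 × 40 = 24.
Odds after that evidence = (43/957) × 24 = 344/319.
Target odds = 0.995/0.005 = 199.
Need 1.4ⁿ ≥ 199 ÷ (344/319) = 63481/344.
1.4¹⁵ ≈155.568 falls short of 63481/344 but 1.4¹⁶ ≈217.795 reaches it, so n = 16.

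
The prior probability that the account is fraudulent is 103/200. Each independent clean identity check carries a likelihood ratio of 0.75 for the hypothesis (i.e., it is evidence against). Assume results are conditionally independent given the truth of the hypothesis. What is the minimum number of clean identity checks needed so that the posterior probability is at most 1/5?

6

Prior odds: 0.515 ÷ 0.485 = 103/97.
Likelihood ratio per clean identity check = 0.75.
Target posterior odds = 0.2/0.8 = 0.25.
Require 0.75ⁿ ≤ 0.25 ÷ (103/97) = 97/412.
0.75⁵ = 243/1024 is still above 97/412 but 0.75⁶ = 729/4096 is at or below it, so n = 6.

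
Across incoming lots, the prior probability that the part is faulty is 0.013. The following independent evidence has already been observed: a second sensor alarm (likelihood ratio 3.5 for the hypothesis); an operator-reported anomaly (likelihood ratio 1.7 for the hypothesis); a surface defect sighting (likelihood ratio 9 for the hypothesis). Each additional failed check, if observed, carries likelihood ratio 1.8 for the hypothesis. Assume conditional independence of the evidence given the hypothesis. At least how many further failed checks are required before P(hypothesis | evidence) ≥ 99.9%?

13

Prior odds = 0.013/0.987 = 13/987.
Combined Bayes factor of the evidence already in hand = 3.5 × 1.7 × 9 = 53.55.
Odds after that evidence = (13/987) × 53.55 = 663/940.
Target odds = 0.999/0.001 = 999.
Need 1.8ⁿ ≥ 999 ÷ (663/940) = 313020/221.
1.8¹² ≈1156.83 falls short of 313020/221 but 1.8¹³ ≈2082.3 reaches it, so n = 13.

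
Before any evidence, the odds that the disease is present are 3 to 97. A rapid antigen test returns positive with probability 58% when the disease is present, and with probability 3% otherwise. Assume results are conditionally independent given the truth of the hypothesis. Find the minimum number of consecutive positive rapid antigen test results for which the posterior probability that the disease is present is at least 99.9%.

Prior odds = 3/97.
Likelihood ratio of a positive result = 0.58/0.03 = 58/3.
Target odds: 0.999 ÷ 0.001 = 999.
Require (58/3)ⁿ ≥ 999 ÷ (3/97) = 32301.
(58/3)³ = 195112/27 falls short of 32301 but (58/3)⁴ = 11316496/81 reaches it, so n = 4.

4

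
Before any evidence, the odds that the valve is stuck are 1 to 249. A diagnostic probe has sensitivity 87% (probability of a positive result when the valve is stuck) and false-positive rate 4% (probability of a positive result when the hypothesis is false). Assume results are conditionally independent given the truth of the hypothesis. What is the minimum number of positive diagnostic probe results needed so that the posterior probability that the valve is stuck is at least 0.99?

Prior odds = 1/249.
Likelihood ratio of a positive result = 0.87/0.04 = 21.75.
Target posterior odds = 0.99/0.01 = 99.
Need (1/249) × 21.75ⁿ ≥ 99, i.e. 21.75ⁿ ≥ 24651.
21.75³ = 658503/64 falls short of 24651 but 21.75⁴ = 57289761/256 reaches it, so n = 4.

4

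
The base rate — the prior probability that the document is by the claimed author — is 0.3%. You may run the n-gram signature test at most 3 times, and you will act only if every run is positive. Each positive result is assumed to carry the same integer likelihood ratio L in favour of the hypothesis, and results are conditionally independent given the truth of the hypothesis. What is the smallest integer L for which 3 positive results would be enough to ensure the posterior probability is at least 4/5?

Prior odds = 0.003/0.997 = 3/997.
Target odds = 0.8/0.2 = 4.
Need L³ ≥ 4 ÷ (3/997) = 3988/3.
10³ = 1000 < 3988/3 ≤ 1331 = 11³, so L = 11.

11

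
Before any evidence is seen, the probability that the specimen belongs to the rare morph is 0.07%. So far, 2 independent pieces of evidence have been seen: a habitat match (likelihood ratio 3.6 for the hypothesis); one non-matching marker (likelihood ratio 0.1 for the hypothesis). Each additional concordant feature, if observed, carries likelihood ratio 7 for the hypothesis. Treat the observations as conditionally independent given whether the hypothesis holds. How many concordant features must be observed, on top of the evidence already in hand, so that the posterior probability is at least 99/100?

7

Prior odds = 0.0007/0.9993 = 7/9993.
Combined Bayes factor of the evidence already in hand = 3.6 × 0.1 = 0.36.
Odds after that evidence = (7/9993) × 0.36 = 21/83275.
Target odds = 0.99/0.01 = 99.
Need 7ⁿ ≥ 99 ÷ (21/83275) = 2748075/7.
7⁶ = 117649 falls short of 2748075/7 but 7⁷ = 823543 reaches it, so n = 7.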